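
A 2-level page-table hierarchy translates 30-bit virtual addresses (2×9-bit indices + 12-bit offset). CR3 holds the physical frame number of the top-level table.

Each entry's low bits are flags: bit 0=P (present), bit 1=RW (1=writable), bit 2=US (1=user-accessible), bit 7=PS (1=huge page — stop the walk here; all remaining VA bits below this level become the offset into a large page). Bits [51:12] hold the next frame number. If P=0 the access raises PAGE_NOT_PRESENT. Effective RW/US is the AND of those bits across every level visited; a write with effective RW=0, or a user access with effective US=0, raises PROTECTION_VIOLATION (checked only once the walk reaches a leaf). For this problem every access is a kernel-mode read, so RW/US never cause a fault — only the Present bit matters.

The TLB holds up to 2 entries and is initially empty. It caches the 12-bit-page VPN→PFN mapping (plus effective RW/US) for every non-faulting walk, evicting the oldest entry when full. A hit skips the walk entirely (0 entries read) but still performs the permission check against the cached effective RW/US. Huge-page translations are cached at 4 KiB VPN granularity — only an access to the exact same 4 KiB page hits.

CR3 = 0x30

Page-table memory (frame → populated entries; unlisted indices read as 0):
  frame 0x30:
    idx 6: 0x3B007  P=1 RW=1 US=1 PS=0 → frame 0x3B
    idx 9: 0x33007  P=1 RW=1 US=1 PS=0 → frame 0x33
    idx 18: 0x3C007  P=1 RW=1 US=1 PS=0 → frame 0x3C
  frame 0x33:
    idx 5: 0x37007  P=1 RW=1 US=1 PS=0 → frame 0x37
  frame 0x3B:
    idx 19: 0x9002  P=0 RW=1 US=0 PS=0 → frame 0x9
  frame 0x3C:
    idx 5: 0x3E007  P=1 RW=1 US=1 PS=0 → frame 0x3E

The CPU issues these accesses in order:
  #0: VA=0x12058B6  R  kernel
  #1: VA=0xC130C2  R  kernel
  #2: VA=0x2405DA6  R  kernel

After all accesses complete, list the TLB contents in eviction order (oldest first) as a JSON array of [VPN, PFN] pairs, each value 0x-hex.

Per-access translation:
#0 VA=0x12058B6 (r,kernel):
  L0: frame=0x30 idx=9 entry=0x33007 [P=1 RW=1 US=1 PS=0]
  L1: frame=0x33 idx=5 entry=0x37007 [P=1 RW=1 US=1 PS=0]
  → PA=0x378B6  (2 entries read)
#1 VA=0xC130C2 (r,kernel):
  L0: frame=0x30 idx=6 entry=0x3B007 [P=1 RW=1 US=1 PS=0]
  L1: frame=0x3B idx=19 entry=0x9002 [P=0 RW=1 US=0 PS=0]
  ⇒ fault: PAGE_NOT_PRESENT  — 2 lookups
#2 VA=0x2405DA6 (r,kernel):
  L0: frame=0x30 idx=18 entry=0x3C007 [P=1 RW=1 US=1 PS=0]
  L1: frame=0x3C idx=5 entry=0x3E007 [P=1 RW=1 US=1 PS=0]
  → PA=0x3EDA6  (2 entries read)

TLB: [["0x1205", "0x37"], ["0x2405", "0x3E"]]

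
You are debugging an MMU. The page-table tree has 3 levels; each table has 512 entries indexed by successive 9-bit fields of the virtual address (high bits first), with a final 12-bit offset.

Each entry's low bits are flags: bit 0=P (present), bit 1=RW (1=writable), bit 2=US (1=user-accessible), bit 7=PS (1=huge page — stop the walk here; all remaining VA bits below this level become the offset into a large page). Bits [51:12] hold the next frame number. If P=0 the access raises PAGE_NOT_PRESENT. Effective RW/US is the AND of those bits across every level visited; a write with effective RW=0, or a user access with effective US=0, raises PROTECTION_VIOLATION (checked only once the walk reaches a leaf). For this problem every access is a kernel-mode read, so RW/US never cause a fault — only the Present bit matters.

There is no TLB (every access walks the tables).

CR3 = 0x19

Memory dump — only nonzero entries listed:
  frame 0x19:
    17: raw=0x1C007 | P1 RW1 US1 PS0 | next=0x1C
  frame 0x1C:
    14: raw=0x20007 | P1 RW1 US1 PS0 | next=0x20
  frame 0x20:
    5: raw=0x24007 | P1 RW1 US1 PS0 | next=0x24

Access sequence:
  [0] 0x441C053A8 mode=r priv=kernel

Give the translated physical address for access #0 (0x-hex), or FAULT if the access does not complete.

Walk each access:
#0 VA=0x441C053A8 (r,kernel):
  [0] read 0x19 idx=17: raw=0x1C007 flags P=1 W=1 U=1 S=0
  [1] read 0x1C idx=14: raw=0x20007 flags P=1 W=1 U=1 S=0
  [2] read 0x20 idx=5: raw=0x24007 flags P=1 W=1 U=1 S=0
  ✓ 0x243A8  — 3 lookups

Access #0 PA: 0x243A8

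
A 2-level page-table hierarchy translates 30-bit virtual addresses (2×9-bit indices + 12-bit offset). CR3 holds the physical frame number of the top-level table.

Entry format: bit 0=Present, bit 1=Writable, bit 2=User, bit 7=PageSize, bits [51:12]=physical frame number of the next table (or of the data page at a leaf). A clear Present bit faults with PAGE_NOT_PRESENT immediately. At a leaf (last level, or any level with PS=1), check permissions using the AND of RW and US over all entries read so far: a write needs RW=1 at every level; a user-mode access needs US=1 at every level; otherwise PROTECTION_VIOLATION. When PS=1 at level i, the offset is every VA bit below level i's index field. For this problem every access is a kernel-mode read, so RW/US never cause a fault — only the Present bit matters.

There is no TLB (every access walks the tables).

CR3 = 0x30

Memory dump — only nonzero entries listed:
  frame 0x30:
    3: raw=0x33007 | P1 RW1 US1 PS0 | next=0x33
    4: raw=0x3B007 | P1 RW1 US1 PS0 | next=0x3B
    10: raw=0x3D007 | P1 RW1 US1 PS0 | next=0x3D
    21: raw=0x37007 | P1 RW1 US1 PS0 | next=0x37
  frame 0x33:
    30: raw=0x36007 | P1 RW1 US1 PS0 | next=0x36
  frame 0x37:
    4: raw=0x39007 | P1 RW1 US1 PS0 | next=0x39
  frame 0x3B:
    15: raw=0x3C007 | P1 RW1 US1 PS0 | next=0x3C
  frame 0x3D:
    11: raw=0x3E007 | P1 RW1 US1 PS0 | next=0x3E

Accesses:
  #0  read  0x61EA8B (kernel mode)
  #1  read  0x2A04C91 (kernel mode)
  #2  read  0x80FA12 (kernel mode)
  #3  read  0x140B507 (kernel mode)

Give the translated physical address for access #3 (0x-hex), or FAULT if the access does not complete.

Trace:
#0 VA=0x61EA8B (r,kernel):
  lvl0: tbl 0x30, slot 3 ⇒ 0x33007 (P1/RW1/US1/PS0)
  lvl1: tbl 0x33, slot 30 ⇒ 0x36007 (P1/RW1/US1/PS0)
  → PA=0x36A8B  (2 entries read)
#1 VA=0x2A04C91 (r,kernel):
  lvl0: tbl 0x30, slot 21 ⇒ 0x37007 (P1/RW1/US1/PS0)
  lvl1: tbl 0x37, slot 4 ⇒ 0x39007 (P1/RW1/US1/PS0)
  → PA=0x39C91  (2 entries read)
#2 VA=0x80FA12 (r,kernel):
  lvl0: tbl 0x30, slot 4 ⇒ 0x3B007 (P1/RW1/US1/PS0)
  lvl1: tbl 0x3B, slot 15 ⇒ 0x3C007 (P1/RW1/US1/PS0)
  → PA=0x3CA12  (2 entries read)
#3 VA=0x140B507 (r,kernel):
  lvl0: tbl 0x30, slot 10 ⇒ 0x3D007 (P1/RW1/US1/PS0)
  lvl1: tbl 0x3D, slot 11 ⇒ 0x3E007 (P1/RW1/US1/PS0)
  → PA=0x3E507  (2 entries read)

Access #3 PA: 0x3E507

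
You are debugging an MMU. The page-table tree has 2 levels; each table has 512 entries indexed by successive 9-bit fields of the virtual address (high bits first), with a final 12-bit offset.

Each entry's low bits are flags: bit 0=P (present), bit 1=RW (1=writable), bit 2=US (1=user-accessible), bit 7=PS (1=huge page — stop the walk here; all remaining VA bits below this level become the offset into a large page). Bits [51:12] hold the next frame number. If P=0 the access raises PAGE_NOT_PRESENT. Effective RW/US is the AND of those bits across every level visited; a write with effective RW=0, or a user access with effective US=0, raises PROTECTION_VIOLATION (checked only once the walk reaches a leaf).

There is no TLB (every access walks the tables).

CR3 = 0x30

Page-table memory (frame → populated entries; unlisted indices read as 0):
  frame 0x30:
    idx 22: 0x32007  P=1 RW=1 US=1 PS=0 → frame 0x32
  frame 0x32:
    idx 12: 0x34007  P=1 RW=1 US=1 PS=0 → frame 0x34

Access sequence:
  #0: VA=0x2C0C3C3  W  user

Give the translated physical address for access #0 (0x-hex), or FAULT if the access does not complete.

Walk each access:
#0 VA=0x2C0C3C3 (w,user):
  lvl0: tbl 0x30, slot 22 ⇒ 0x32007 (P1/RW1/US1/PS0)
  lvl1: tbl 0x32, slot 12 ⇒ 0x34007 (P1/RW1/US1/PS0)
  ⇒ phys 0x343C3  [2 reads]

Access #0 PA: 0x343C3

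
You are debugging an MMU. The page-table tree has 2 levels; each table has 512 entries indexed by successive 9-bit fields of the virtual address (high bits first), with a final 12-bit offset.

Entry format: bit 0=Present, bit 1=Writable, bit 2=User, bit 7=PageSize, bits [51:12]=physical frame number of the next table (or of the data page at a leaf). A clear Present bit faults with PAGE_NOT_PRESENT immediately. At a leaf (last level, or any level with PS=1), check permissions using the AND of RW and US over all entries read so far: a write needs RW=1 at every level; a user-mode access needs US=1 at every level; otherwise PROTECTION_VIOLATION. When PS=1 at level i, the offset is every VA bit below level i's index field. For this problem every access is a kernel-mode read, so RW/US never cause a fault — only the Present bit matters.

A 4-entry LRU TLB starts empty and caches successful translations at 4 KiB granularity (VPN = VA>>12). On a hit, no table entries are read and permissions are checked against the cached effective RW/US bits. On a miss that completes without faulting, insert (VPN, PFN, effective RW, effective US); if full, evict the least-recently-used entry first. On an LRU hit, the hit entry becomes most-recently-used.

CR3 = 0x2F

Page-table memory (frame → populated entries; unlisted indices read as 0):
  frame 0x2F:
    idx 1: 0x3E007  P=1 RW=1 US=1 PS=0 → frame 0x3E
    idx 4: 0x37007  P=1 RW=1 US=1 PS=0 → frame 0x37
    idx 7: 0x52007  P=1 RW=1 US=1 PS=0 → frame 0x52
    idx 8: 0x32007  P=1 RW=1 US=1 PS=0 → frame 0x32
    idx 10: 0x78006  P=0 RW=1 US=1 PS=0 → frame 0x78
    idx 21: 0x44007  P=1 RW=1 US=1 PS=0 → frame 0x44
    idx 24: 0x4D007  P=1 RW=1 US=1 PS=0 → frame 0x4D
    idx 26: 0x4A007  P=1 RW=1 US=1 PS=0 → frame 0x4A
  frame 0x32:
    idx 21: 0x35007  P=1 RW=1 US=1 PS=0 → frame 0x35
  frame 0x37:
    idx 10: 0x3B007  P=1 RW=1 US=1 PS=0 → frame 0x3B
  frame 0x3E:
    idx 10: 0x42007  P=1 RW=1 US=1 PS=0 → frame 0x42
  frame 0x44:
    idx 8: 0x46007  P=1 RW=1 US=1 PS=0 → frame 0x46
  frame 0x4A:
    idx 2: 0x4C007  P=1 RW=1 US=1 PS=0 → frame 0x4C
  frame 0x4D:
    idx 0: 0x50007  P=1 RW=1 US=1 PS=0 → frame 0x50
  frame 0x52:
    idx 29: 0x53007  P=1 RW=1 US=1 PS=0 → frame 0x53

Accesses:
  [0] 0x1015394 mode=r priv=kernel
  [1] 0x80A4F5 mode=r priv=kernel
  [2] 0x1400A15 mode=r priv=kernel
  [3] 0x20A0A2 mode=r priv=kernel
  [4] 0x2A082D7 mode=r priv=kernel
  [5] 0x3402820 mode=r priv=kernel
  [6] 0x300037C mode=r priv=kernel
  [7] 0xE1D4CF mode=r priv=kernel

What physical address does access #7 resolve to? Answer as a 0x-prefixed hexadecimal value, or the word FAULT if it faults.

Walk each access:
#0 VA=0x1015394 (r,kernel):
  L0: frame=0x2F idx=8 entry=0x32007 [P=1 RW=1 US=1 PS=0]
  L1: frame=0x32 idx=21 entry=0x35007 [P=1 RW=1 US=1 PS=0]
  ✓ 0x35394  — 2 lookups
#1 VA=0x80A4F5 (r,kernel):
  L0: frame=0x2F idx=4 entry=0x37007 [P=1 RW=1 US=1 PS=0]
  L1: frame=0x37 idx=10 entry=0x3B007 [P=1 RW=1 US=1 PS=0]
  ✓ 0x3B4F5  — 2 lookups
#2 VA=0x1400A15 (r,kernel):
  L0: frame=0x2F idx=10 entry=0x78006 [P=0 RW=1 US=1 PS=0]
  → PAGE_NOT_PRESENT  (1 entries read)
#3 VA=0x20A0A2 (r,kernel):
  L0: frame=0x2F idx=1 entry=0x3E007 [P=1 RW=1 US=1 PS=0]
  L1: frame=0x3E idx=10 entry=0x42007 [P=1 RW=1 US=1 PS=0]
  ✓ 0x420A2  — 2 lookups
#4 VA=0x2A082D7 (r,kernel):
  L0: frame=0x2F idx=21 entry=0x44007 [P=1 RW=1 US=1 PS=0]
  L1: frame=0x44 idx=8 entry=0x46007 [P=1 RW=1 US=1 PS=0]
  ✓ 0x462D7  — 2 lookups
#5 VA=0x3402820 (r,kernel):
  L0: frame=0x2F idx=26 entry=0x4A007 [P=1 RW=1 US=1 PS=0]
  L1: frame=0x4A idx=2 entry=0x4C007 [P=1 RW=1 US=1 PS=0]
  ✓ 0x4C820  — 2 lookups
#6 VA=0x300037C (r,kernel):
  L0: frame=0x2F idx=24 entry=0x4D007 [P=1 RW=1 US=1 PS=0]
  L1: frame=0x4D idx=0 entry=0x50007 [P=1 RW=1 US=1 PS=0]
  ✓ 0x5037C  — 2 lookups
#7 VA=0xE1D4CF (r,kernel):
  L0: frame=0x2F idx=7 entry=0x52007 [P=1 RW=1 US=1 PS=0]
  L1: frame=0x52 idx=29 entry=0x53007 [P=1 RW=1 US=1 PS=0]
  ✓ 0x534CF  — 2 lookups

Access #7 PA: 0x534CF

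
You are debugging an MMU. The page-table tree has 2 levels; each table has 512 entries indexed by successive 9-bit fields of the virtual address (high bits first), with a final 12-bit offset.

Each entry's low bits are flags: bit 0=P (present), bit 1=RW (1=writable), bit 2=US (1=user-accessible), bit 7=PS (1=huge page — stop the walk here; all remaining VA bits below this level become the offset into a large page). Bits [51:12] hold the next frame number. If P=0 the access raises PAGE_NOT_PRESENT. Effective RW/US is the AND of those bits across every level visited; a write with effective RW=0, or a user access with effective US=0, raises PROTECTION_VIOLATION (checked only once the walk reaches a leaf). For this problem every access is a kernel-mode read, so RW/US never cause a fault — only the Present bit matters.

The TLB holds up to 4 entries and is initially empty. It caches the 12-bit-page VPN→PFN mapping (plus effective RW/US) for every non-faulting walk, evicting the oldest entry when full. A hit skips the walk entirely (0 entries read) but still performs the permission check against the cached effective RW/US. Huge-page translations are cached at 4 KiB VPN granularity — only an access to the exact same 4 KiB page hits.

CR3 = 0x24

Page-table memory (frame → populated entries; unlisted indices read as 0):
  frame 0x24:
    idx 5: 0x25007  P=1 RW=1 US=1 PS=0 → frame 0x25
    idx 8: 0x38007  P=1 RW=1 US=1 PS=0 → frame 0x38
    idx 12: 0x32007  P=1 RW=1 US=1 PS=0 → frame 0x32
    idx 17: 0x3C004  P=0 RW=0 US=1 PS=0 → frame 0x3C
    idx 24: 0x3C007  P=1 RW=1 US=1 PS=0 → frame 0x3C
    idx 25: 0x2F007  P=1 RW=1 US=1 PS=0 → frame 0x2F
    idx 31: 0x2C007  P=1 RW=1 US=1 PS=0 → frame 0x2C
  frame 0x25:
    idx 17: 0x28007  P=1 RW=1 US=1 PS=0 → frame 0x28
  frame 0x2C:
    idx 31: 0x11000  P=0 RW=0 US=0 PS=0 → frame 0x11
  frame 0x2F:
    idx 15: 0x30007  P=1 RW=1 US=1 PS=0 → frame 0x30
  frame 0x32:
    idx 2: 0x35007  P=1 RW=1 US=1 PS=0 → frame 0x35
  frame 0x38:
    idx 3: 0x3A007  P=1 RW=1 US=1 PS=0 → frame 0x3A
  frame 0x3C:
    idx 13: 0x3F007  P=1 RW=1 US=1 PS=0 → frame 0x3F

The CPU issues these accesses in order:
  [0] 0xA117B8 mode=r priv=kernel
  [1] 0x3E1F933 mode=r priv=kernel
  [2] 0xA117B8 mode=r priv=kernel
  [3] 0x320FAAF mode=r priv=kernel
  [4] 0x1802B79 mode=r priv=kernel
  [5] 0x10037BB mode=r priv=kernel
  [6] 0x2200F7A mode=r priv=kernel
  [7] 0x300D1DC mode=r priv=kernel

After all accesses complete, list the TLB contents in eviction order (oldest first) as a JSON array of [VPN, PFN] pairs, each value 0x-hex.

Per-access translation:
#0 VA=0xA117B8 (r,kernel):
  L0 @0x24[5] → 0x25007  P=1,RW=1,US=1,PS=0
  L1 @0x25[17] → 0x28007  P=1,RW=1,US=1,PS=0
  ✓ 0x287B8  — 2 lookups
#1 VA=0x3E1F933 (r,kernel):
  L0 @0x24[31] → 0x2C007  P=1,RW=1,US=1,PS=0
  L1 @0x2C[31] → 0x11000  P=0,RW=0,US=0,PS=0
  ✗ PAGE_NOT_PRESENT  [2 reads]
#2 VA=0xA117B8 (r,kernel):
  TLB hit vpn=0xA11 → PA=0x287B8
#3 VA=0x320FAAF (r,kernel):
  L0 @0x24[25] → 0x2F007  P=1,RW=1,US=1,PS=0
  L1 @0x2F[15] → 0x30007  P=1,RW=1,US=1,PS=0
  ✓ 0x30AAF  — 2 lookups
#4 VA=0x1802B79 (r,kernel):
  L0 @0x24[12] → 0x32007  P=1,RW=1,US=1,PS=0
  L1 @0x32[2] → 0x35007  P=1,RW=1,US=1,PS=0
  ✓ 0x35B79  — 2 lookups
#5 VA=0x10037BB (r,kernel):
  L0 @0x24[8] → 0x38007  P=1,RW=1,US=1,PS=0
  L1 @0x38[3] → 0x3A007  P=1,RW=1,US=1,PS=0
  ✓ 0x3A7BB  — 2 lookups
#6 VA=0x2200F7A (r,kernel):
  L0 @0x24[17] → 0x3C004  P=0,RW=0,US=1,PS=0
  ✗ PAGE_NOT_PRESENT  [1 reads]
#7 VA=0x300D1DC (r,kernel):
  L0 @0x24[24] → 0x3C007  P=1,RW=1,US=1,PS=0
  L1 @0x3C[13] → 0x3F007  P=1,RW=1,US=1,PS=0
  ✓ 0x3F1DC  — 2 lookups

TLB: [["0x320F", "0x30"], ["0x1802", "0x35"], ["0x1003", "0x3A"], ["0x300D", "0x3F"]]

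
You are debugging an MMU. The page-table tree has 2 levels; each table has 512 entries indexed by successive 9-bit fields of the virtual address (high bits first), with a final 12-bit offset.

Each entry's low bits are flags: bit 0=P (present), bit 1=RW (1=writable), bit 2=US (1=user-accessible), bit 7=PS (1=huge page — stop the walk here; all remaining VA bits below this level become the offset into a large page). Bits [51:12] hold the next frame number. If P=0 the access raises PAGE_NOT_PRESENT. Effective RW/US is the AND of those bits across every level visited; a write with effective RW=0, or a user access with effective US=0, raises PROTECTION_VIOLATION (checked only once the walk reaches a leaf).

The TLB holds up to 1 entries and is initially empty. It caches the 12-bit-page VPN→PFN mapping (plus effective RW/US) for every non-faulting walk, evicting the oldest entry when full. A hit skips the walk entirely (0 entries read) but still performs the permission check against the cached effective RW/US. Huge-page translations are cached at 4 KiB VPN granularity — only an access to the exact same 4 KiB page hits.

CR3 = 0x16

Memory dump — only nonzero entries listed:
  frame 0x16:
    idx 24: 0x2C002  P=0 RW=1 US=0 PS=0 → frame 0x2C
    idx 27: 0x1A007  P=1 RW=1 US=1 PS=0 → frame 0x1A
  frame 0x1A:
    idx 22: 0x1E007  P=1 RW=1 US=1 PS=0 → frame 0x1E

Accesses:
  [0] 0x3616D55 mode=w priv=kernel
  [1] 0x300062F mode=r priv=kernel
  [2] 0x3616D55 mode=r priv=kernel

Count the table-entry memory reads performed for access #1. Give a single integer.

Walk each access:
#0 VA=0x3616D55 (w,kernel):
  lvl0: tbl 0x16, slot 27 ⇒ 0x1A007 (P1/RW1/US1/PS0)
  lvl1: tbl 0x1A, slot 22 ⇒ 0x1E007 (P1/RW1/US1/PS0)
  → PA=0x1ED55  (2 entries read)
#1 VA=0x300062F (r,kernel):
  lvl0: tbl 0x16, slot 24 ⇒ 0x2C002 (P0/RW1/US0/PS0)
  ✗ PAGE_NOT_PRESENT  [1 reads]
#2 VA=0x3616D55 (r,kernel):
  TLB hit vpn=0x3616 → PA=0x1ED55

Entries read for #1: 1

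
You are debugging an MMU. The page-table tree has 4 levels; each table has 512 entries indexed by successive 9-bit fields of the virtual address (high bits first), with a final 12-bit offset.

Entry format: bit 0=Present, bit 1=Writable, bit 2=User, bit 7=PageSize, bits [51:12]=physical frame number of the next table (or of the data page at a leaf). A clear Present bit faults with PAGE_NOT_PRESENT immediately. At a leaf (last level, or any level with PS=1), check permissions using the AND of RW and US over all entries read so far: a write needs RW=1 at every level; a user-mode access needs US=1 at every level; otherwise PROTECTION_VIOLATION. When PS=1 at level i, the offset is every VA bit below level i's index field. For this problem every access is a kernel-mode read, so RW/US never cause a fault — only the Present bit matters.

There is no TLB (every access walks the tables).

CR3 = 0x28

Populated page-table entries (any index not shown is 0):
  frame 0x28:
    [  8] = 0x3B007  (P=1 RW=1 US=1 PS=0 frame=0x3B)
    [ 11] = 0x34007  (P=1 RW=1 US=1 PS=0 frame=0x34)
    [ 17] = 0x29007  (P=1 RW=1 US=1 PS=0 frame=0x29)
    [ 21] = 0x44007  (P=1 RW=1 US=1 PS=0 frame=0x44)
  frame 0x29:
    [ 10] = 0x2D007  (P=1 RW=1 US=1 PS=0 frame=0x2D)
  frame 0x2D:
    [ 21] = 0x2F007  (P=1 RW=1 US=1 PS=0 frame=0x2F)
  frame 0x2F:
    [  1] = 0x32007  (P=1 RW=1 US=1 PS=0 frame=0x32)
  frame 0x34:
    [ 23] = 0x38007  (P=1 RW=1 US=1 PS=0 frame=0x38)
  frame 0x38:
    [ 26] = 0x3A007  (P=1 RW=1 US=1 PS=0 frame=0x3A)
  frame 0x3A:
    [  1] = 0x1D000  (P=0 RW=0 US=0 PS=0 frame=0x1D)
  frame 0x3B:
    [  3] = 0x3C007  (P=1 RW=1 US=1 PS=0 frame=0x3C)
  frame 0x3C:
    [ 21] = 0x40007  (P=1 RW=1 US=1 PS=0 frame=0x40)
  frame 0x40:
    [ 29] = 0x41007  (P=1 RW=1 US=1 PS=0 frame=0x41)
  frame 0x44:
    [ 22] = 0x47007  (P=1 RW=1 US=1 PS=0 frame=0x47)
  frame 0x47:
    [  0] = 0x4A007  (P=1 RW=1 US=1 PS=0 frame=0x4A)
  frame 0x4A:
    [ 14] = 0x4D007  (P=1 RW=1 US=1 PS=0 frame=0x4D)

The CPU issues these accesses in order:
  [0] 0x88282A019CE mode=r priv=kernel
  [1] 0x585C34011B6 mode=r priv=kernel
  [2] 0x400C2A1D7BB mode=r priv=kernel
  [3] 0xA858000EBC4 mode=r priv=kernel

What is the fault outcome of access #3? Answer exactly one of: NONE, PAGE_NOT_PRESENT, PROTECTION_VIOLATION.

Trace:
#0 VA=0x88282A019CE (r,kernel):
  lvl0: tbl 0x28, slot 17 ⇒ 0x29007 (P1/RW1/US1/PS0)
  lvl1: tbl 0x29, slot 10 ⇒ 0x2D007 (P1/RW1/US1/PS0)
  lvl2: tbl 0x2D, slot 21 ⇒ 0x2F007 (P1/RW1/US1/PS0)
  lvl3: tbl 0x2F, slot 1 ⇒ 0x32007 (P1/RW1/US1/PS0)
  → PA=0x329CE  (4 entries read)
#1 VA=0x585C34011B6 (r,kernel):
  lvl0: tbl 0x28, slot 11 ⇒ 0x34007 (P1/RW1/US1/PS0)
  lvl1: tbl 0x34, slot 23 ⇒ 0x38007 (P1/RW1/US1/PS0)
  lvl2: tbl 0x38, slot 26 ⇒ 0x3A007 (P1/RW1/US1/PS0)
  lvl3: tbl 0x3A, slot 1 ⇒ 0x1D000 (P0/RW0/US0/PS0)
  ⇒ fault: PAGE_NOT_PRESENT  — 4 lookups
#2 VA=0x400C2A1D7BB (r,kernel):
  lvl0: tbl 0x28, slot 8 ⇒ 0x3B007 (P1/RW1/US1/PS0)
  lvl1: tbl 0x3B, slot 3 ⇒ 0x3C007 (P1/RW1/US1/PS0)
  lvl2: tbl 0x3C, slot 21 ⇒ 0x40007 (P1/RW1/US1/PS0)
  lvl3: tbl 0x40, slot 29 ⇒ 0x41007 (P1/RW1/US1/PS0)
  → PA=0x417BB  (4 entries read)
#3 VA=0xA858000EBC4 (r,kernel):
  lvl0: tbl 0x28, slot 21 ⇒ 0x44007 (P1/RW1/US1/PS0)
  lvl1: tbl 0x44, slot 22 ⇒ 0x47007 (P1/RW1/US1/PS0)
  lvl2: tbl 0x47, slot 0 ⇒ 0x4A007 (P1/RW1/US1/PS0)
  lvl3: tbl 0x4A, slot 14 ⇒ 0x4D007 (P1/RW1/US1/PS0)
  → PA=0x4DBC4  (4 entries read)

Access #3 fault: NONE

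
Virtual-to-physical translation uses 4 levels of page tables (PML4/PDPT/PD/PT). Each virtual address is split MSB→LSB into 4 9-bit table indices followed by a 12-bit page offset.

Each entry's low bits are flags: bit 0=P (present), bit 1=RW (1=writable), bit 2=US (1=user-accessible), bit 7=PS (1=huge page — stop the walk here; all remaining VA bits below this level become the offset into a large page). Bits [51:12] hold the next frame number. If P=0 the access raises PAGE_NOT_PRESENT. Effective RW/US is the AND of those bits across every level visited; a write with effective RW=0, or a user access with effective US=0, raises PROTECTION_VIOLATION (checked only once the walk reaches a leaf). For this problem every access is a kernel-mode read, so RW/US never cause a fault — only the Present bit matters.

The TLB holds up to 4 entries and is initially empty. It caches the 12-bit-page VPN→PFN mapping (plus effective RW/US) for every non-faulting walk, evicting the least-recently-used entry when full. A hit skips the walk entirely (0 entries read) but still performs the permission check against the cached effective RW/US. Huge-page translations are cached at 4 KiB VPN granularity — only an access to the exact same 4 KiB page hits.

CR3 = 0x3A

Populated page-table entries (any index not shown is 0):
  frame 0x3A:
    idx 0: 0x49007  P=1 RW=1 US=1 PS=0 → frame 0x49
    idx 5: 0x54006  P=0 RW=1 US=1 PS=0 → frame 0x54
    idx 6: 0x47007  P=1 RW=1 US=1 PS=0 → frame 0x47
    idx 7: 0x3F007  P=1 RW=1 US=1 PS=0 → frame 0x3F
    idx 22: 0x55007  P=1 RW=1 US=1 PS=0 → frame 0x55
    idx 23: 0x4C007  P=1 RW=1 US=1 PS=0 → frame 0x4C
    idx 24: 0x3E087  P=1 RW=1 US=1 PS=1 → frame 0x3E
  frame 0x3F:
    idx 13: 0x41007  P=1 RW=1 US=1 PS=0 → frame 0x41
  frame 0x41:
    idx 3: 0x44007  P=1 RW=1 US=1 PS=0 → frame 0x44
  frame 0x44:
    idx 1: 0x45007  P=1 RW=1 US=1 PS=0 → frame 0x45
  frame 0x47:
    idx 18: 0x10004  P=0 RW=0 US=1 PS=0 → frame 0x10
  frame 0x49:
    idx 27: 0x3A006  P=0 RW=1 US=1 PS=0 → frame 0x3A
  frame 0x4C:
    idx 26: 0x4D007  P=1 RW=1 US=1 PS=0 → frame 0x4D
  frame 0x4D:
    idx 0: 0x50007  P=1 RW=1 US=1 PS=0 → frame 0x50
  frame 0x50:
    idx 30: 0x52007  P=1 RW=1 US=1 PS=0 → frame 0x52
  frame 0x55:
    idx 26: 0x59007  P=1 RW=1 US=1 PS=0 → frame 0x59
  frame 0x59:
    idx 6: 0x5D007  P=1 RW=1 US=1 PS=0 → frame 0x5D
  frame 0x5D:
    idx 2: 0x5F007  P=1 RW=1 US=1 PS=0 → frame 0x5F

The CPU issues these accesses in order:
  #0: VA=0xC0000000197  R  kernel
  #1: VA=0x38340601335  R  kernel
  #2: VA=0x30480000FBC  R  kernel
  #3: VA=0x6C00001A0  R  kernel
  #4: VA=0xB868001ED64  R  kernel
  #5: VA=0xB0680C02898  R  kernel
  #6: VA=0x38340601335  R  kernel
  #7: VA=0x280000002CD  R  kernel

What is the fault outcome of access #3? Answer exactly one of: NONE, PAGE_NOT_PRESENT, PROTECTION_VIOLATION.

Trace:
#0 VA=0xC0000000197 (r,kernel):
  lvl0: tbl 0x3A, slot 24 ⇒ 0x3E087 (P1/RW1/US1/PS1)
  ✓ 0x3E197 (huge @L0)  — 1 lookups
#1 VA=0x38340601335 (r,kernel):
  lvl0: tbl 0x3A, slot 7 ⇒ 0x3F007 (P1/RW1/US1/PS0)
  lvl1: tbl 0x3F, slot 13 ⇒ 0x41007 (P1/RW1/US1/PS0)
  lvl2: tbl 0x41, slot 3 ⇒ 0x44007 (P1/RW1/US1/PS0)
  lvl3: tbl 0x44, slot 1 ⇒ 0x45007 (P1/RW1/US1/PS0)
  ✓ 0x45335  — 4 lookups
#2 VA=0x30480000FBC (r,kernel):
  lvl0: tbl 0x3A, slot 6 ⇒ 0x47007 (P1/RW1/US1/PS0)
  lvl1: tbl 0x47, slot 18 ⇒ 0x10004 (P0/RW0/US1/PS0)
  ⇒ fault: PAGE_NOT_PRESENT  — 2 lookups
#3 VA=0x6C00001A0 (r,kernel):
  lvl0: tbl 0x3A, slot 0 ⇒ 0x49007 (P1/RW1/US1/PS0)
  lvl1: tbl 0x49, slot 27 ⇒ 0x3A006 (P0/RW1/US1/PS0)
  ⇒ fault: PAGE_NOT_PRESENT  — 2 lookups
#4 VA=0xB868001ED64 (r,kernel):
  lvl0: tbl 0x3A, slot 23 ⇒ 0x4C007 (P1/RW1/US1/PS0)
  lvl1: tbl 0x4C, slot 26 ⇒ 0x4D007 (P1/RW1/US1/PS0)
  lvl2: tbl 0x4D, slot 0 ⇒ 0x50007 (P1/RW1/US1/PS0)
  lvl3: tbl 0x50, slot 30 ⇒ 0x52007 (P1/RW1/US1/PS0)
  ✓ 0x52D64  — 4 lookups
#5 VA=0xB0680C02898 (r,kernel):
  lvl0: tbl 0x3A, slot 22 ⇒ 0x55007 (P1/RW1/US1/PS0)
  lvl1: tbl 0x55, slot 26 ⇒ 0x59007 (P1/RW1/US1/PS0)
  lvl2: tbl 0x59, slot 6 ⇒ 0x5D007 (P1/RW1/US1/PS0)
  lvl3: tbl 0x5D, slot 2 ⇒ 0x5F007 (P1/RW1/US1/PS0)
  ✓ 0x5F898  — 4 lookups
#6 VA=0x38340601335 (r,kernel):
  TLB hit vpn=0x38340601 → PA=0x45335
#7 VA=0x280000002CD (r,kernel):
  lvl0: tbl 0x3A, slot 5 ⇒ 0x54006 (P0/RW1/US1/PS0)
  ⇒ fault: PAGE_NOT_PRESENT  — 1 lookups

Access #3 fault: PAGE_NOT_PRESENT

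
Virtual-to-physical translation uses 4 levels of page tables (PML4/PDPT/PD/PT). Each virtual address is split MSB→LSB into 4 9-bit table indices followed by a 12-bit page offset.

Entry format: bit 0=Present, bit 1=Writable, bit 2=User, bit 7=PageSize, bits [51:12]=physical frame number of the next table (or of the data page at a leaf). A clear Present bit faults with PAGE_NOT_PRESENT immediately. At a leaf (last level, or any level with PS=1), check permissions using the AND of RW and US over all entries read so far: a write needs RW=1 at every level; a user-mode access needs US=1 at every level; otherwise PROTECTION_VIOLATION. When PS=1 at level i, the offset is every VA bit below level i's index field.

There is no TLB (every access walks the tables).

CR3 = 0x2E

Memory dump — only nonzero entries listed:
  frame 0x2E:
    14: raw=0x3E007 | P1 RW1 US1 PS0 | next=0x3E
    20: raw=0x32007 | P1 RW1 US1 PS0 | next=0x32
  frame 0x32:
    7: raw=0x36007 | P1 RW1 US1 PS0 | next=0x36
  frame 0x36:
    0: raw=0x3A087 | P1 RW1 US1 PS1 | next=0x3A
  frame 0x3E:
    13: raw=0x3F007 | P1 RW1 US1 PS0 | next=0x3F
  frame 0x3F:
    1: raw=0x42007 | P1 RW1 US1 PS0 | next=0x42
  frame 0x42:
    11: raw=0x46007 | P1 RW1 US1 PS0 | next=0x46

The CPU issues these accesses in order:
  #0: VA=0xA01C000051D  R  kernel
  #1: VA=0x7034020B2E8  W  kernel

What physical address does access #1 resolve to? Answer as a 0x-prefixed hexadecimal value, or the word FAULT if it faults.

Per-access translation:
#0 VA=0xA01C000051D (r,kernel):
  lvl0: tbl 0x2E, slot 20 ⇒ 0x32007 (P1/RW1/US1/PS0)
  lvl1: tbl 0x32, slot 7 ⇒ 0x36007 (P1/RW1/US1/PS0)
  lvl2: tbl 0x36, slot 0 ⇒ 0x3A087 (P1/RW1/US1/PS1)
  ⇒ phys 0x3A51D (huge @L2)  [3 reads]
#1 VA=0x7034020B2E8 (w,kernel):
  lvl0: tbl 0x2E, slot 14 ⇒ 0x3E007 (P1/RW1/US1/PS0)
  lvl1: tbl 0x3E, slot 13 ⇒ 0x3F007 (P1/RW1/US1/PS0)
  lvl2: tbl 0x3F, slot 1 ⇒ 0x42007 (P1/RW1/US1/PS0)
  lvl3: tbl 0x42, slot 11 ⇒ 0x46007 (P1/RW1/US1/PS0)
  ⇒ phys 0x462E8  [4 reads]

Access #1 PA: 0x462E8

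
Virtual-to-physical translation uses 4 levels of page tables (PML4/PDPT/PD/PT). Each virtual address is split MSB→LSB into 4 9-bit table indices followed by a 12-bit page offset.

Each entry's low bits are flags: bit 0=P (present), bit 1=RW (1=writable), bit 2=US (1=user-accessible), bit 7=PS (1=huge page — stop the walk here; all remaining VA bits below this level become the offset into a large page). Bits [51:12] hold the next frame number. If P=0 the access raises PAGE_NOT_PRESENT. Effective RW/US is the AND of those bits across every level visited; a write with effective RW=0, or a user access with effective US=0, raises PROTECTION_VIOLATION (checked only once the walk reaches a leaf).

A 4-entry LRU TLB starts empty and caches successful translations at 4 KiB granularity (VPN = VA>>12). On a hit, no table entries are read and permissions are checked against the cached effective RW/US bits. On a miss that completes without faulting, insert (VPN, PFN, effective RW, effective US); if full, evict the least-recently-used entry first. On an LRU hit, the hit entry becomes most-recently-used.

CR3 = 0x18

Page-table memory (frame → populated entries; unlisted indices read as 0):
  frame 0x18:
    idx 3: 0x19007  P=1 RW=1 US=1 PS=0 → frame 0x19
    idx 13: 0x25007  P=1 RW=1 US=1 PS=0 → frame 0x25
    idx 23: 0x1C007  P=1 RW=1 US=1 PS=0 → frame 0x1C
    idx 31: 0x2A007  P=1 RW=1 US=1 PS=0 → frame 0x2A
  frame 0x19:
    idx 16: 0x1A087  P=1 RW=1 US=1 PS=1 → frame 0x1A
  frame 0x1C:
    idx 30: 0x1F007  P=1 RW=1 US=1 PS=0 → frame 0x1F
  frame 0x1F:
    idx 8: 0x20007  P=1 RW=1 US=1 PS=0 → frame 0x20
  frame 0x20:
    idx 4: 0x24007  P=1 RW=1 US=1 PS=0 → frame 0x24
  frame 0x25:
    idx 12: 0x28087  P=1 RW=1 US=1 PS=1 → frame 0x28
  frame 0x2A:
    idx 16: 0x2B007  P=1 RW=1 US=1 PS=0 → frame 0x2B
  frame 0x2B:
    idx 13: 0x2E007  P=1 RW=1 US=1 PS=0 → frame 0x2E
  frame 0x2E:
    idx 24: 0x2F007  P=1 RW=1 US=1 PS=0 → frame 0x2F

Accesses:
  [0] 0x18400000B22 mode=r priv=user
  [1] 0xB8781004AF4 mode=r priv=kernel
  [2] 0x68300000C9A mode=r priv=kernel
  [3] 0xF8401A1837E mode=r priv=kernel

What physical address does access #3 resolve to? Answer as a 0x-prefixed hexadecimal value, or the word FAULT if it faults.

Per-access translation:
#0 VA=0x18400000B22 (r,user):
  L0: frame=0x18 idx=3 entry=0x19007 [P=1 RW=1 US=1 PS=0]
  L1: frame=0x19 idx=16 entry=0x1A087 [P=1 RW=1 US=1 PS=1]
  → PA=0x1AB22 (huge @L1)  (2 entries read)
#1 VA=0xB8781004AF4 (r,kernel):
  L0: frame=0x18 idx=23 entry=0x1C007 [P=1 RW=1 US=1 PS=0]
  L1: frame=0x1C idx=30 entry=0x1F007 [P=1 RW=1 US=1 PS=0]
  L2: frame=0x1F idx=8 entry=0x20007 [P=1 RW=1 US=1 PS=0]
  L3: frame=0x20 idx=4 entry=0x24007 [P=1 RW=1 US=1 PS=0]
  → PA=0x24AF4  (4 entries read)
#2 VA=0x68300000C9A (r,kernel):
  L0: frame=0x18 idx=13 entry=0x25007 [P=1 RW=1 US=1 PS=0]
  L1: frame=0x25 idx=12 entry=0x28087 [P=1 RW=1 US=1 PS=1]
  → PA=0x28C9A (huge @L1)  (2 entries read)
#3 VA=0xF8401A1837E (r,kernel):
  L0: frame=0x18 idx=31 entry=0x2A007 [P=1 RW=1 US=1 PS=0]
  L1: frame=0x2A idx=16 entry=0x2B007 [P=1 RW=1 US=1 PS=0]
  L2: frame=0x2B idx=13 entry=0x2E007 [P=1 RW=1 US=1 PS=0]
  L3: frame=0x2E idx=24 entry=0x2F007 [P=1 RW=1 US=1 PS=0]
  → PA=0x2F37E  (4 entries read)

Access #3 PA: 0x2F37E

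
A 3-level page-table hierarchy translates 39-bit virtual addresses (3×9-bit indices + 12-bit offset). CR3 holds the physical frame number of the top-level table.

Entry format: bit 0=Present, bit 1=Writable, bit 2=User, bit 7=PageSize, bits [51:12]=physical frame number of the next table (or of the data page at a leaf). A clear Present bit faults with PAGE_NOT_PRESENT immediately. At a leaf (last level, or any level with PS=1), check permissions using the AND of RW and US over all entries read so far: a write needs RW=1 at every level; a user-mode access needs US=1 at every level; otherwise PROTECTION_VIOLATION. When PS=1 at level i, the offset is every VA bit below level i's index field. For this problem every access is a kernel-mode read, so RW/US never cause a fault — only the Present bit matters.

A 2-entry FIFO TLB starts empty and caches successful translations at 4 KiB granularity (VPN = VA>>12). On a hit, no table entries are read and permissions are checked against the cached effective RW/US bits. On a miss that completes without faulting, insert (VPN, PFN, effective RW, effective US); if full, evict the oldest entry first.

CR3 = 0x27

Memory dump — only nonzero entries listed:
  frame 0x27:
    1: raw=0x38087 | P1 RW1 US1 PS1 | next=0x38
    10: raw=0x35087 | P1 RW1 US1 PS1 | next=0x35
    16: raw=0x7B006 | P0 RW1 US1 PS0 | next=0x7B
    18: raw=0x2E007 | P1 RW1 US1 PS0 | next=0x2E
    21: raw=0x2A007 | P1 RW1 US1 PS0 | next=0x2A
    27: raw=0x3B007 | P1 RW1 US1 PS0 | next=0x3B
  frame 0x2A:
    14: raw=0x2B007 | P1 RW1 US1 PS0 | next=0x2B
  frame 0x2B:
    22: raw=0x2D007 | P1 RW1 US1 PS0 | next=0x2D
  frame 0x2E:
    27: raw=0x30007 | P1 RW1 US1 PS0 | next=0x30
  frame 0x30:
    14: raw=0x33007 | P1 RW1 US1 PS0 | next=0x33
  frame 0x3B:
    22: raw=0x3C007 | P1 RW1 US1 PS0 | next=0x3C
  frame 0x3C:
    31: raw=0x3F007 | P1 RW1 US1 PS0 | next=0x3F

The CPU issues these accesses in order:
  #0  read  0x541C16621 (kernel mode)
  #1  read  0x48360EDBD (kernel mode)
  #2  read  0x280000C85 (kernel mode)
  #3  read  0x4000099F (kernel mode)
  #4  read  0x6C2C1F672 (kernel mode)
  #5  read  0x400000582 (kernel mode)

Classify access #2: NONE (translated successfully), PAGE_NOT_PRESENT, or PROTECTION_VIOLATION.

Walk each access:
#0 VA=0x541C16621 (r,kernel):
  lvl0: tbl 0x27, slot 21 ⇒ 0x2A007 (P1/RW1/US1/PS0)
  lvl1: tbl 0x2A, slot 14 ⇒ 0x2B007 (P1/RW1/US1/PS0)
  lvl2: tbl 0x2B, slot 22 ⇒ 0x2D007 (P1/RW1/US1/PS0)
  ⇒ phys 0x2D621  [3 reads]
#1 VA=0x48360EDBD (r,kernel):
  lvl0: tbl 0x27, slot 18 ⇒ 0x2E007 (P1/RW1/US1/PS0)
  lvl1: tbl 0x2E, slot 27 ⇒ 0x30007 (P1/RW1/US1/PS0)
  lvl2: tbl 0x30, slot 14 ⇒ 0x33007 (P1/RW1/US1/PS0)
  ⇒ phys 0x33DBD  [3 reads]
#2 VA=0x280000C85 (r,kernel):
  lvl0: tbl 0x27, slot 10 ⇒ 0x35087 (P1/RW1/US1/PS1)
  ⇒ phys 0x35C85 (huge @L0)  [1 reads]
#3 VA=0x4000099F (r,kernel):
  lvl0: tbl 0x27, slot 1 ⇒ 0x38087 (P1/RW1/US1/PS1)
  ⇒ phys 0x3899F (huge @L0)  [1 reads]
#4 VA=0x6C2C1F672 (r,kernel):
  lvl0: tbl 0x27, slot 27 ⇒ 0x3B007 (P1/RW1/US1/PS0)
  lvl1: tbl 0x3B, slot 22 ⇒ 0x3C007 (P1/RW1/US1/PS0)
  lvl2: tbl 0x3C, slot 31 ⇒ 0x3F007 (P1/RW1/US1/PS0)
  ⇒ phys 0x3F672  [3 reads]
#5 VA=0x400000582 (r,kernel):
  lvl0: tbl 0x27, slot 16 ⇒ 0x7B006 (P0/RW1/US1/PS0)
  ✗ PAGE_NOT_PRESENT  [1 reads]

Access #2 fault: NONE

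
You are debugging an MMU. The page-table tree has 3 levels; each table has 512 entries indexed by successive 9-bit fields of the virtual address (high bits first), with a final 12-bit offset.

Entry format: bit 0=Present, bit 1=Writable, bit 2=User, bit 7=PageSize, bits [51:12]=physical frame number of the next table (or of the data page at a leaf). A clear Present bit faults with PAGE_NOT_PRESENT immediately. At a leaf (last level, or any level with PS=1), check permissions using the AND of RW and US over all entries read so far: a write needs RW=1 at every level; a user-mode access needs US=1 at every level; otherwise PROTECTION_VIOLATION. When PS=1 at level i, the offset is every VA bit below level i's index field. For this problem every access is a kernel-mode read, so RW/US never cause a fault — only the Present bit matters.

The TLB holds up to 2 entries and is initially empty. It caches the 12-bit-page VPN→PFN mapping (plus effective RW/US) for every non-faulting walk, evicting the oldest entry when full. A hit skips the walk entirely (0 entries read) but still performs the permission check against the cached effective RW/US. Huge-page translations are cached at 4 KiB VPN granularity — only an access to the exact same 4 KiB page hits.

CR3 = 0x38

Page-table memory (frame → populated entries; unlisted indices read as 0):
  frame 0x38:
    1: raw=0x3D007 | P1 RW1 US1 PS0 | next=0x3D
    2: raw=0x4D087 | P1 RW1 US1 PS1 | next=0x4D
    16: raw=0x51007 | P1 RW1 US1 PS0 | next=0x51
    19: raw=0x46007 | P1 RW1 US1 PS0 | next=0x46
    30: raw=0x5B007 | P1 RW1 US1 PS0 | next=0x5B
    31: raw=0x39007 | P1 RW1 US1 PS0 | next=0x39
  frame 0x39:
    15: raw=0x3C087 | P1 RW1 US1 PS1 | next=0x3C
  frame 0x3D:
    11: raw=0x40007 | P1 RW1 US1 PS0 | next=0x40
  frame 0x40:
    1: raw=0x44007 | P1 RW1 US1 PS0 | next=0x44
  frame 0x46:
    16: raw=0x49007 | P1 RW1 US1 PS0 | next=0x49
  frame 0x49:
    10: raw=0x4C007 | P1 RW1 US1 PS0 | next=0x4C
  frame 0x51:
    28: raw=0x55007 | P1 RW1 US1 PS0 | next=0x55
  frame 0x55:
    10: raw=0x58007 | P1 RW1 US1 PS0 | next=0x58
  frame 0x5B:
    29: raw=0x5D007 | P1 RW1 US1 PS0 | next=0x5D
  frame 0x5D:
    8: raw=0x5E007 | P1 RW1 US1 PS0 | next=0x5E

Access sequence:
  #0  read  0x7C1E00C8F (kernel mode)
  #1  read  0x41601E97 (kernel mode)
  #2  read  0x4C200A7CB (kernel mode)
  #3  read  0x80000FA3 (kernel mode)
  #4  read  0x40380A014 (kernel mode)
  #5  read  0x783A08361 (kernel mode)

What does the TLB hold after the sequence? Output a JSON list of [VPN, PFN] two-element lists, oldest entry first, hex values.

Trace:
#0 VA=0x7C1E00C8F (r,kernel):
  [0] read 0x38 idx=31: raw=0x39007 flags P=1 W=1 U=1 S=0
  [1] read 0x39 idx=15: raw=0x3C087 flags P=1 W=1 U=1 S=1
  ⇒ phys 0x3CC8F (huge @L1)  [2 reads]
#1 VA=0x41601E97 (r,kernel):
  [0] read 0x38 idx=1: raw=0x3D007 flags P=1 W=1 U=1 S=0
  [1] read 0x3D idx=11: raw=0x40007 flags P=1 W=1 U=1 S=0
  [2] read 0x40 idx=1: raw=0x44007 flags P=1 W=1 U=1 S=0
  ⇒ phys 0x44E97  [3 reads]
#2 VA=0x4C200A7CB (r,kernel):
  [0] read 0x38 idx=19: raw=0x46007 flags P=1 W=1 U=1 S=0
  [1] read 0x46 idx=16: raw=0x49007 flags P=1 W=1 U=1 S=0
  [2] read 0x49 idx=10: raw=0x4C007 flags P=1 W=1 U=1 S=0
  ⇒ phys 0x4C7CB  [3 reads]
#3 VA=0x80000FA3 (r,kernel):
  [0] read 0x38 idx=2: raw=0x4D087 flags P=1 W=1 U=1 S=1
  ⇒ phys 0x4DFA3 (huge @L0)  [1 reads]
#4 VA=0x40380A014 (r,kernel):
  [0] read 0x38 idx=16: raw=0x51007 flags P=1 W=1 U=1 S=0
  [1] read 0x51 idx=28: raw=0x55007 flags P=1 W=1 U=1 S=0
  [2] read 0x55 idx=10: raw=0x58007 flags P=1 W=1 U=1 S=0
  ⇒ phys 0x58014  [3 reads]
#5 VA=0x783A08361 (r,kernel):
  [0] read 0x38 idx=30: raw=0x5B007 flags P=1 W=1 U=1 S=0
  [1] read 0x5B idx=29: raw=0x5D007 flags P=1 W=1 U=1 S=0
  [2] read 0x5D idx=8: raw=0x5E007 flags P=1 W=1 U=1 S=0
  ⇒ phys 0x5E361  [3 reads]

TLB: [["0x40380A", "0x58"], ["0x783A08", "0x5E"]]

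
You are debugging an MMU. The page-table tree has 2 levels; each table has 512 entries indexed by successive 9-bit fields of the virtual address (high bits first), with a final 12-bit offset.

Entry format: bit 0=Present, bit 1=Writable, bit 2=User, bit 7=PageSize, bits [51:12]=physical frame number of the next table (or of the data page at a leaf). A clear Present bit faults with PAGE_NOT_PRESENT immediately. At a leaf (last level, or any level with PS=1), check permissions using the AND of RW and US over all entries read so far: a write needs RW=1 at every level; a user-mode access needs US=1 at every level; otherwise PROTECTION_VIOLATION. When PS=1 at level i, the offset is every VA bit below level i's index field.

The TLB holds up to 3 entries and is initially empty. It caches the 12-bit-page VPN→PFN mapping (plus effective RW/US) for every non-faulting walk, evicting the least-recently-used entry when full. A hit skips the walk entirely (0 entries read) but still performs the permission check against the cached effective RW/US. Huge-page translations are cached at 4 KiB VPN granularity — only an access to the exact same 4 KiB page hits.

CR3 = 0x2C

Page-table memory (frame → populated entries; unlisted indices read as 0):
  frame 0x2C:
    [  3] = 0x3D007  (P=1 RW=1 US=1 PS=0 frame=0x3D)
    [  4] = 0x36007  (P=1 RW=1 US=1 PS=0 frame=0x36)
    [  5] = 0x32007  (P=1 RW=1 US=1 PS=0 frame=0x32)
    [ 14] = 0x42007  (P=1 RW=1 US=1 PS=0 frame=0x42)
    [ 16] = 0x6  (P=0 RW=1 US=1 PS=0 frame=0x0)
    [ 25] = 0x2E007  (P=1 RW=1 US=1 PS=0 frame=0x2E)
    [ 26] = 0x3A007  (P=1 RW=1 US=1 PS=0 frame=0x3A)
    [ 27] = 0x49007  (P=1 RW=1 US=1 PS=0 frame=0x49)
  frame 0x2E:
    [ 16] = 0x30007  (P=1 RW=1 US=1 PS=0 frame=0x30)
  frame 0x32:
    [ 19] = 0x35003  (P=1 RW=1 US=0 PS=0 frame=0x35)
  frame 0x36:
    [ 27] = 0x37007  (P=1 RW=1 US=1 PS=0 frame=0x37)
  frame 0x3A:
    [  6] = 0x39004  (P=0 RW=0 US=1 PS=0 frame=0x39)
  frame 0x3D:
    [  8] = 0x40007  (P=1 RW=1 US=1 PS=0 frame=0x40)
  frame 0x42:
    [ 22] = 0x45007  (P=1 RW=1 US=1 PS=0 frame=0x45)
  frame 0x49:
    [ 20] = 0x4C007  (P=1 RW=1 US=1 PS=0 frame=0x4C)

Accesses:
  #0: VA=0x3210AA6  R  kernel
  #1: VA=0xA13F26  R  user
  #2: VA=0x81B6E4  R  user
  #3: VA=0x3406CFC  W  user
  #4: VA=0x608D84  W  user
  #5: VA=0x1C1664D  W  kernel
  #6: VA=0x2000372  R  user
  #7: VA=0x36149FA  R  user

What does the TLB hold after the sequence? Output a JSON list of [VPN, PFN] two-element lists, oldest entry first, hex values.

Per-access translation:
#0 VA=0x3210AA6 (r,kernel):
  L0 @0x2C[25] → 0x2E007  P=1,RW=1,US=1,PS=0
  L1 @0x2E[16] → 0x30007  P=1,RW=1,US=1,PS=0
  ⇒ phys 0x30AA6  [2 reads]
#1 VA=0xA13F26 (r,user):
  L0 @0x2C[5] → 0x32007  P=1,RW=1,US=1,PS=0
  L1 @0x32[19] → 0x35003  P=1,RW=1,US=0,PS=0
  ⇒ fault: PROTECTION_VIOLATION  — 2 lookups
#2 VA=0x81B6E4 (r,user):
  L0 @0x2C[4] → 0x36007  P=1,RW=1,US=1,PS=0
  L1 @0x36[27] → 0x37007  P=1,RW=1,US=1,PS=0
  ⇒ phys 0x376E4  [2 reads]
#3 VA=0x3406CFC (w,user):
  L0 @0x2C[26] → 0x3A007  P=1,RW=1,US=1,PS=0
  L1 @0x3A[6] → 0x39004  P=0,RW=0,US=1,PS=0
  ⇒ fault: PAGE_NOT_PRESENT  — 2 lookups
#4 VA=0x608D84 (w,user):
  L0 @0x2C[3] → 0x3D007  P=1,RW=1,US=1,PS=0
  L1 @0x3D[8] → 0x40007  P=1,RW=1,US=1,PS=0
  ⇒ phys 0x40D84  [2 reads]
#5 VA=0x1C1664D (w,kernel):
  L0 @0x2C[14] → 0x42007  P=1,RW=1,US=1,PS=0
  L1 @0x42[22] → 0x45007  P=1,RW=1,US=1,PS=0
  ⇒ phys 0x4564D  [2 reads]
#6 VA=0x2000372 (r,user):
  L0 @0x2C[16] → 0x6  P=0,RW=1,US=1,PS=0
  ⇒ fault: PAGE_NOT_PRESENT  — 1 lookups
#7 VA=0x36149FA (r,user):
  L0 @0x2C[27] → 0x49007  P=1,RW=1,US=1,PS=0
  L1 @0x49[20] → 0x4C007  P=1,RW=1,US=1,PS=0
  ⇒ phys 0x4C9FA  [2 reads]

TLB: [["0x608", "0x40"], ["0x1C16", "0x45"], ["0x3614", "0x4C"]]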